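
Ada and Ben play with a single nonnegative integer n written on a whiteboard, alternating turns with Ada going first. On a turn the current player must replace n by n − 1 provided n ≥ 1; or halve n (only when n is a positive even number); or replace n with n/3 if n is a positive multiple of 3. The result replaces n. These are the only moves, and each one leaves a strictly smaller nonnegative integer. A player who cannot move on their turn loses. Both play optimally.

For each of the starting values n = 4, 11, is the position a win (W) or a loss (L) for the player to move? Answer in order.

Classify positions by backward induction: terminal positions (no move available) are L. From any other position, the mover wins iff some move reaches an L.
n=0: no move → L
n=1: →0(L), so W
n=2: →1(W) only, which is W, so L
n=3: →2(L), so W
n=4: →2(L), so W
n=5: →4(W) only, which is W, so L
n=6: →2(L), so W
n=7: →6(W) only, which is W, so L
n=8: →7(L), so W
n=9: →3(W), 8(W) — all W, so L
n=10: →5(L), so W
n=11: →10(W) only, which is W, so L

4: W, 11: L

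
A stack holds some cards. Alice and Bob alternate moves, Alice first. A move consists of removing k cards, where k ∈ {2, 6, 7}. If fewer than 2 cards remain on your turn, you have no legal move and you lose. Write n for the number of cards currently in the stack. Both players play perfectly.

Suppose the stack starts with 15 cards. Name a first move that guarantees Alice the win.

Remove 2, leaving 13.

Build the W/L table. Terminal = L. A non-terminal position is W if it has a move to some L; otherwise it is L.
n=0: no move → L
n=1: no move → L
n=2: reaches L-position 0 → W
n=3: reaches L-position 1 → W
n=4: only reaches 2(W), which is W → L
n=5: only reaches 3(W), which is W → L
n=6: reaches L-position 4 → W
n=7: reaches L-position 5 → W
n=8: reaches L-position 1 → W
n=9: only reaches 7(W), 3(W), 2(W), all W → L
n=10: reaches L-position 4 → W
n=11: reaches L-position 9 → W
n=12: reaches L-position 5 → W
n=13: only reaches 11(W), 7(W), 6(W), all W → L
n=14: only reaches 12(W), 8(W), 7(W), all W → L
n=15: reaches L-position 13 → W
From 15, the L positions reachable in one move are: 13, 9. Any move reaching one of these is winning.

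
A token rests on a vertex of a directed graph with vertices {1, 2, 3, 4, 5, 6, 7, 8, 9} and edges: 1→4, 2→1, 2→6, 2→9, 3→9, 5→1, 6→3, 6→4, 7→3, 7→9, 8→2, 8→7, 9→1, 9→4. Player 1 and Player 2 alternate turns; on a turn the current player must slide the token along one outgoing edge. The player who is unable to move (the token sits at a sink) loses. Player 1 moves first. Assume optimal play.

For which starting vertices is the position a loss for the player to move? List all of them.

Positions with no move are L. A position that does have a move is losing for the player to move precisely when every available move leads to a winning position for the opponent. Fill in the labels:
Every edge goes from a vertex to one that appears earlier in the order 4, 1, 9, 3, 6, 2, 7, 8, 5, so processing vertices in that order labels each vertex after all of its successors.
4: no outgoing edge → L
1: W (go to 4, an L position)
9: W (go to 4, an L position)
3: L (sole option 9(W) is W)
6: W (go to 3, an L position)
2: L (options 6(W), 9(W), 1(W) are all W)
7: W (go to 3, an L position)
8: W (go to 2, an L position)
5: L (sole option 1(W) is W)
Reading off the rows marked L gives the requested list; there are 4 such vertices.

2, 3, 4, 5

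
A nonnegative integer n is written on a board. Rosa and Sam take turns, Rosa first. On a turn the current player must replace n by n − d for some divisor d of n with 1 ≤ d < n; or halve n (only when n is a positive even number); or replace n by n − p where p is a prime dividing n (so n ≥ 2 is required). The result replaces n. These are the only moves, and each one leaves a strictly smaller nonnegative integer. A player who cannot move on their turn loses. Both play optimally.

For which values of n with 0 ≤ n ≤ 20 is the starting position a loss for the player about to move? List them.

Label each position W (a win for the player to move) or L (a loss). A position with no legal move is L; any other position is W exactly when some move reaches an L, and L when every move reaches a W.
n=0: no move → L
n=1: no move → L
n=2: W (go to 0, an L position)
n=3: W (go to 0, an L position)
n=4: L (options 2(W), 3(W) are all W)
n=5: W (go to 0, an L position)
n=6: W (go to 4, an L position)
n=7: W (go to 0, an L position)
n=8: W (go to 4, an L position)
n=9: L (options 6(W), 8(W) are all W)
n=10: W (go to 9, an L position)
n=11: W (go to 0, an L position)
n=12: W (go to 9, an L position)
n=13: W (go to 0, an L position)
n=14: L (options 7(W), 12(W), 13(W) are all W)
n=15: W (go to 14, an L position)
n=16: W (go to 14, an L position)
n=17: W (go to 0, an L position)
n=18: W (go to 9, an L position)
n=19: W (go to 0, an L position)
n=20: L (options 10(W), 15(W), 16(W), 18(W), 19(W) are all W)
Reading off the rows marked L gives the requested list; there are 6 such values of n.

0, 1, 4, 9, 14, 20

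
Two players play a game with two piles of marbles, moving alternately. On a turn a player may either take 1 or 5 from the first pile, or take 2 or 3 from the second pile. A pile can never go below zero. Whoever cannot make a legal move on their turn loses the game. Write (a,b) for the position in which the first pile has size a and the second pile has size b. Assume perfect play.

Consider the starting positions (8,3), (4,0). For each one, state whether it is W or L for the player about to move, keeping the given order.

(8,3): W, (4,0): L

Positions with no move are L. A position that does have a move is losing for the player to move precisely when every available move leads to a winning position for the opponent. Fill in the labels:
No move ever increases a pile, so every position that can arise here has a ≤ 8 and b ≤ 3; it is enough to label the cells with 0 ≤ a ≤ 8 and 0 ≤ b ≤ 3.
Every move lowers a or b (never raises either), so fill the grid row by row in increasing a, and left to right within a row: each cell's successors are then already labelled.
      b=0  b=1  b=2  b=3
a=0:    L    L    W    W
a=1:    W    W    L    L
a=2:    L    L    W    W
a=3:    W    W    L    L
a=4:    L    L    W    W
a=5:    W    W    L    L
a=6:    L    L    W    W
a=7:    W    W    L    L
a=8:    L    L    W    W
Cells with no legal move (terminal, hence L): (0,0), (0,1).
The remaining L cells, each justified by listing all of its moves:
(1,2): only reaches (0,2)(W), (1,0)(W), all W → L
(1,3): only reaches (0,3)(W), (1,1)(W), (1,0)(W), all W → L
(2,0): only reaches (1,0)(W), which is W → L
(2,1): only reaches (1,1)(W), which is W → L
(3,2): only reaches (2,2)(W), (3,0)(W), all W → L
(3,3): only reaches (2,3)(W), (3,1)(W), (3,0)(W), all W → L
(4,0): only reaches (3,0)(W), which is W → L
(4,1): only reaches (3,1)(W), which is W → L
(5,2): only reaches (4,2)(W), (0,2)(W), (5,0)(W), all W → L
(5,3): only reaches (4,3)(W), (0,3)(W), (5,1)(W), (5,0)(W), all W → L
(6,0): only reaches (5,0)(W), (1,0)(W), all W → L
(6,1): only reaches (5,1)(W), (1,1)(W), all W → L
(7,2): only reaches (6,2)(W), (2,2)(W), (7,0)(W), all W → L
(7,3): only reaches (6,3)(W), (2,3)(W), (7,1)(W), (7,0)(W), all W → L
(8,0): only reaches (7,0)(W), (3,0)(W), all W → L
(8,1): only reaches (7,1)(W), (3,1)(W), all W → L
Every other cell has at least one move into one of the L cells above, so it is W.
(8,3): the move to (7,3) reaches an L cell, so W
(4,0): one of the L cells justified above, so L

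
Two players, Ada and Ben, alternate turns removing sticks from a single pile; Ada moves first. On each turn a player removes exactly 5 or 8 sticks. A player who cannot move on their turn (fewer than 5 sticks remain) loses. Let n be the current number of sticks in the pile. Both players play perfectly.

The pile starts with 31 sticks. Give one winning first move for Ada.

Remove 5, leaving 26.

Build the W/L table. Terminal = L. A non-terminal position is W if it has a move to some L; otherwise it is L.
n=0: no move → L
n=1: no move → L
n=2: no move → L
n=3: no move → L
n=4: no move → L
n=5: W (go to 0, an L position)
n=6: W (go to 1, an L position)
n=7: W (go to 2, an L position)
n=8: W (go to 3, an L position)
n=9: W (go to 4, an L position)
n=10: W (go to 2, an L position)
n=11: W (go to 3, an L position)
n=12: W (go to 4, an L position)
n=13: L (options 8(W), 5(W) are all W)
n=14: L (options 9(W), 6(W) are all W)
n=15: L (options 10(W), 7(W) are all W)
n=16: L (options 11(W), 8(W) are all W)
n=17: L (options 12(W), 9(W) are all W)
n=18: W (go to 13, an L position)
n=19: W (go to 14, an L position)
n=20: W (go to 15, an L position)
n=21: W (go to 16, an L position)
n=22: W (go to 17, an L position)
n=23: W (go to 15, an L position)
n=24: W (go to 16, an L position)
n=25: W (go to 17, an L position)
n=26: L (options 21(W), 18(W) are all W)
n=27: L (options 22(W), 19(W) are all W)
n=28: L (options 23(W), 20(W) are all W)
n=29: L (options 24(W), 21(W) are all W)
n=30: L (options 25(W), 22(W) are all W)
n=31: W (go to 26, an L position)
From 31, the L positions reachable in one move are: 26.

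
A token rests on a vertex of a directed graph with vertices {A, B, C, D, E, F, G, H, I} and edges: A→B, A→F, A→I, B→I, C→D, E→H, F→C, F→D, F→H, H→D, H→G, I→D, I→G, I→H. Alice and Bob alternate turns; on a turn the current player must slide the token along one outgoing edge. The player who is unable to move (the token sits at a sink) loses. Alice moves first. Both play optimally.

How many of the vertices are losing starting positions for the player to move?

4

Label each position W (a win for the player to move) or L (a loss). A position with no legal move is L; any other position is W exactly when some move reaches an L, and L when every move reaches a W.
Every edge goes from a vertex to one that appears earlier in the order D, G, H, I, C, B, F, A, E, so processing vertices in that order labels each vertex after all of its successors.
D: no outgoing edge → L
G: no outgoing edge → L
H: can move to G, which is L ⇒ W
I: can move to G, which is L ⇒ W
C: can move to D, which is L ⇒ W
B: the only move is to I(W), a W ⇒ L
F: can move to D, which is L ⇒ W
A: can move to B, which is L ⇒ W
E: the only move is to H(W), a W ⇒ L
The L vertices are B, D, E, G; that is 4 in all.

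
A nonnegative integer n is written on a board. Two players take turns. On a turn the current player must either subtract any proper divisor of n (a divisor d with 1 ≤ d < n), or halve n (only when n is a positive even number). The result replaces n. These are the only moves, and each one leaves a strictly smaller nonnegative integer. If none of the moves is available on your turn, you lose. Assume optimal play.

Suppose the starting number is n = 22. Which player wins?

The first player wins.

Build the W/L table. Terminal = L. A non-terminal position is W if it has a move to some L; otherwise it is L.
n=0: no move → L
n=1: no move → L
n=2: reaches L-position 1 → W
n=3: only reaches 2(W), which is W → L
n=4: reaches L-position 3 → W
n=5: only reaches 4(W), which is W → L
n=6: reaches L-position 3 → W
n=7: only reaches 6(W), which is W → L
n=8: reaches L-position 7 → W
n=9: only reaches 6(W), 8(W), all W → L
n=10: reaches L-position 5 → W
n=11: only reaches 10(W), which is W → L
n=12: reaches L-position 9 → W
n=13: only reaches 12(W), which is W → L
n=14: reaches L-position 7 → W
n=15: only reaches 10(W), 12(W), 14(W), all W → L
n=16: reaches L-position 15 → W
n=17: only reaches 16(W), which is W → L
n=18: reaches L-position 9 → W
n=19: only reaches 18(W), which is W → L
n=20: reaches L-position 15 → W
n=21: only reaches 14(W), 18(W), 20(W), all W → L
n=22: reaches L-position 11 → W
From 22 the player to move can move to 11, reaching an L position.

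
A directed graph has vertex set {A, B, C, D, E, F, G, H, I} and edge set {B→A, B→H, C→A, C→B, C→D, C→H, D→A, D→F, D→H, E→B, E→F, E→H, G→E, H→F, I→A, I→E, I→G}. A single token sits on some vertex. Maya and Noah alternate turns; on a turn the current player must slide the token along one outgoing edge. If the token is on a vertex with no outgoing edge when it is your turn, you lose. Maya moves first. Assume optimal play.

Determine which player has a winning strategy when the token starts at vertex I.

Maya wins.

Positions with no move are L. A position that does have a move is losing for the player to move precisely when every available move leads to a winning position for the opponent. Fill in the labels:
Every edge goes from a vertex to one that appears earlier in the order F, A, H, B, E, D, C, G, I, so processing vertices in that order labels each vertex after all of its successors.
F: no outgoing edge → L
A: no outgoing edge → L
H: W (go to F, an L position)
B: W (go to A, an L position)
E: W (go to F, an L position)
D: W (go to A, an L position)
C: W (go to A, an L position)
G: L (sole option E(W) is W)
I: W (go to G, an L position)
From I Maya can move to G, reaching an L position.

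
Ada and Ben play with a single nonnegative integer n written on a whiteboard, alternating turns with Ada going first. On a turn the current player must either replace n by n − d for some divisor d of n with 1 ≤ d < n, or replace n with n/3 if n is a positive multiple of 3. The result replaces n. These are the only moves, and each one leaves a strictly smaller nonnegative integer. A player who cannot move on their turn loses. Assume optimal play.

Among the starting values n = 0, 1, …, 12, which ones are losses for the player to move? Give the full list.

0, 1, 4, 7, 9, 11

Classify positions by backward induction: terminal positions (no move available) are L. From any other position, the mover wins iff some move reaches an L.
n=0: no move → L
n=1: no move → L
n=2: can move to 1, which is L ⇒ W
n=3: can move to 1, which is L ⇒ W
n=4: moves to 2(W), 3(W); every one is W ⇒ L
n=5: can move to 4, which is L ⇒ W
n=6: can move to 4, which is L ⇒ W
n=7: the only move is to 6(W), a W ⇒ L
n=8: can move to 4, which is L ⇒ W
n=9: moves to 3(W), 6(W), 8(W); every one is W ⇒ L
n=10: can move to 9, which is L ⇒ W
n=11: the only move is to 10(W), a W ⇒ L
n=12: can move to 4, which is L ⇒ W
Reading off the rows marked L gives the requested list; there are 6 such values of n.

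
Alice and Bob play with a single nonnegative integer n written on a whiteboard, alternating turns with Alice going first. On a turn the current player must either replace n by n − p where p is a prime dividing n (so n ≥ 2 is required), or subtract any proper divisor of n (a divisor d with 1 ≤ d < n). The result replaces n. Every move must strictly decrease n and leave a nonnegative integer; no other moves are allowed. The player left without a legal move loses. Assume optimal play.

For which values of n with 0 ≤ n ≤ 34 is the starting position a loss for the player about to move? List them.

Build the W/L table. Terminal = L. A non-terminal position is W if it has a move to some L; otherwise it is L.
n=0: no move → L
n=1: no move → L
n=2: reaches L-position 0 → W
n=3: reaches L-position 0 → W
n=4: only reaches 2(W), 3(W), all W → L
n=5: reaches L-position 0 → W
n=6: reaches L-position 4 → W
n=7: reaches L-position 0 → W
n=8: reaches L-position 4 → W
n=9: only reaches 6(W), 8(W), all W → L
n=10: reaches L-position 9 → W
n=11: reaches L-position 0 → W
n=12: reaches L-position 9 → W
n=13: reaches L-position 0 → W
n=14: only reaches 7(W), 12(W), 13(W), all W → L
n=15: reaches L-position 14 → W
n=16: reaches L-position 14 → W
n=17: reaches L-position 0 → W
n=18: reaches L-position 9 → W
n=19: reaches L-position 0 → W
n=20: only reaches 10(W), 15(W), 16(W), 18(W), 19(W), all W → L
n=21: reaches L-position 14 → W
n=22: reaches L-position 20 → W
n=23: reaches L-position 0 → W
n=24: reaches L-position 20 → W
n=25: reaches L-position 20 → W
n=26: only reaches 13(W), 24(W), 25(W), all W → L
n=27: reaches L-position 26 → W
n=28: reaches L-position 14 → W
n=29: reaches L-position 0 → W
n=30: reaches L-position 20 → W
n=31: reaches L-position 0 → W
n=32: only reaches 16(W), 24(W), 28(W), 30(W), 31(W), all W → L
n=33: reaches L-position 32 → W
n=34: reaches L-position 32 → W
Reading off the rows marked L gives the requested list; there are 8 such values of n.

0, 1, 4, 9, 14, 20, 26, 32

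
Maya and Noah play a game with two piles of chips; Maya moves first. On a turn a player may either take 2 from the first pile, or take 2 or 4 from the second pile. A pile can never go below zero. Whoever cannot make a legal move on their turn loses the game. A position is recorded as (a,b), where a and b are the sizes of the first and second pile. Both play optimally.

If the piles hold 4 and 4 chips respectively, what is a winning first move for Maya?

Label each position W (a win for the player to move) or L (a loss). A position with no legal move is L; any other position is W exactly when some move reaches an L, and L when every move reaches a W.
No move ever increases a pile, so every position that can arise here has a ≤ 4 and b ≤ 4; it is enough to label the cells with 0 ≤ a ≤ 4 and 0 ≤ b ≤ 4.
Every move lowers a or b (never raises either), so fill the grid row by row in increasing a, and left to right within a row: each cell's successors are then already labelled.
      b=0  b=1  b=2  b=3  b=4
a=0:    L    L    W    W    W
a=1:    L    L    W    W    W
a=2:    W    W    L    L    W
a=3:    W    W    L    L    W
a=4:    L    L    W    W    W
Cells with no legal move (terminal, hence L): (0,0), (0,1), (1,0), (1,1).
The remaining L cells, each justified by listing all of its moves:
(2,2): only reaches (0,2)(W), (2,0)(W), all W → L
(2,3): only reaches (0,3)(W), (2,1)(W), all W → L
(3,2): only reaches (1,2)(W), (3,0)(W), all W → L
(3,3): only reaches (1,3)(W), (3,1)(W), all W → L
(4,0): only reaches (2,0)(W), which is W → L
(4,1): only reaches (2,1)(W), which is W → L
Every other cell has at least one move into one of the L cells above, so it is W.
From (4,4), the L positions reachable in one move are: (4,0).

Move to (4,0).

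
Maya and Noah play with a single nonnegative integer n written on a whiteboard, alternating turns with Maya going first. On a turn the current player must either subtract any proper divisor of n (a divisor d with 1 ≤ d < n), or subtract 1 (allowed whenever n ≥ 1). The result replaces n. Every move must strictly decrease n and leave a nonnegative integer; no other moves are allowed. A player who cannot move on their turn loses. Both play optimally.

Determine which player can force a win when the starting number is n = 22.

Maya wins.

Work bottom-up. With no move the player to move loses. Otherwise the position is W if at least one move leads to an L position for the opponent, and L if every move leads to a W.
n=0: no move → L
n=1: can move to 0, which is L ⇒ W
n=2: the only move is to 1(W), a W ⇒ L
n=3: can move to 2, which is L ⇒ W
n=4: can move to 2, which is L ⇒ W
n=5: the only move is to 4(W), a W ⇒ L
n=6: can move to 5, which is L ⇒ W
n=7: the only move is to 6(W), a W ⇒ L
n=8: can move to 7, which is L ⇒ W
n=9: moves to 6(W), 8(W); every one is W ⇒ L
n=10: can move to 5, which is L ⇒ W
n=11: the only move is to 10(W), a W ⇒ L
n=12: can move to 9, which is L ⇒ W
n=13: the only move is to 12(W), a W ⇒ L
n=14: can move to 7, which is L ⇒ W
n=15: moves to 10(W), 12(W), 14(W); every one is W ⇒ L
n=16: can move to 15, which is L ⇒ W
n=17: the only move is to 16(W), a W ⇒ L
n=18: can move to 9, which is L ⇒ W
n=19: the only move is to 18(W), a W ⇒ L
n=20: can move to 15, which is L ⇒ W
n=21: moves to 14(W), 18(W), 20(W); every one is W ⇒ L
n=22: can move to 11, which is L ⇒ W
The starting position 22 is W: Maya should move to 11, handing over an L position.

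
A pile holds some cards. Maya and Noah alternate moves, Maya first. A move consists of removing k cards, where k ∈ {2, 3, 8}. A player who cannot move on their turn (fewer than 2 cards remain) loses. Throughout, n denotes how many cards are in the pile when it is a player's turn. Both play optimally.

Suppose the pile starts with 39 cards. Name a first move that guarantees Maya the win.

Label each position W (a win for the player to move) or L (a loss). A position with no legal move is L; any other position is W exactly when some move reaches an L, and L when every move reaches a W.
n=0: no move → L
n=1: no move → L
n=2: →0(L), so W
n=3: →1(L), so W
n=4: →1(L), so W
n=5: →3(W), 2(W) — all W, so L
n=6: →4(W), 3(W) — all W, so L
n=7: →5(L), so W
n=8: →6(L), so W
n=9: →6(L), so W
n=10: →8(W), 7(W), 2(W) — all W, so L
n=11: →9(W), 8(W), 3(W) — all W, so L
n=12: →10(L), so W
n=13: →11(L), so W
n=14: →11(L), so W
n=15: →13(W), 12(W), 7(W) — all W, so L
n=16: →14(W), 13(W), 8(W) — all W, so L
n=17: →15(L), so W
n=18: →16(L), so W
n=19: →16(L), so W
n=20: →18(W), 17(W), 12(W) — all W, so L
n=21: →19(W), 18(W), 13(W) — all W, so L
n=22: →20(L), so W
n=23: →21(L), so W
n=24: →21(L), so W
n=25: →23(W), 22(W), 17(W) — all W, so L
n=26: →24(W), 23(W), 18(W) — all W, so L
n=27: →25(L), so W
n=28: →26(L), so W
n=29: →26(L), so W
n=30: →28(W), 27(W), 22(W) — all W, so L
n=31: →29(W), 28(W), 23(W) — all W, so L
n=32: →30(L), so W
n=33: →31(L), so W
n=34: →31(L), so W
n=35: →33(W), 32(W), 27(W) — all W, so L
n=36: →34(W), 33(W), 28(W) — all W, so L
n=37: →35(L), so W
n=38: →36(L), so W
n=39: →36(L), so W
From 39, the L positions reachable in one move are: 36, 31. Any move reaching one of these is winning.

Remove 3, leaving 36.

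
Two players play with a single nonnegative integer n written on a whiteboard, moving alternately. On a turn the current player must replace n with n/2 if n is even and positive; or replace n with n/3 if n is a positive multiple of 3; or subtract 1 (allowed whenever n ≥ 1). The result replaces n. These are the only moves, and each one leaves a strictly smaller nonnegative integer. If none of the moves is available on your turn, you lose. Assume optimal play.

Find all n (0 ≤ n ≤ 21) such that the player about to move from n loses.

0, 2, 5, 7, 9, 11, 13, 16, 19

Use the standard recursion: the mover loses at a terminal position; elsewhere, the mover wins exactly when some move hands the opponent an L position.
n=0: no move → L
n=1: W (go to 0, an L position)
n=2: L (sole option 1(W) is W)
n=3: W (go to 2, an L position)
n=4: W (go to 2, an L position)
n=5: L (sole option 4(W) is W)
n=6: W (go to 2, an L position)
n=7: L (sole option 6(W) is W)
n=8: W (go to 7, an L position)
n=9: L (options 3(W), 8(W) are all W)
n=10: W (go to 5, an L position)
n=11: L (sole option 10(W) is W)
n=12: W (go to 11, an L position)
n=13: L (sole option 12(W) is W)
n=14: W (go to 7, an L position)
n=15: W (go to 5, an L position)
n=16: L (options 8(W), 15(W) are all W)
n=17: W (go to 16, an L position)
n=18: W (go to 9, an L position)
n=19: L (sole option 18(W) is W)
n=20: W (go to 19, an L position)
n=21: W (go to 7, an L position)
Reading off the rows marked L gives the requested list; there are 9 such values of n.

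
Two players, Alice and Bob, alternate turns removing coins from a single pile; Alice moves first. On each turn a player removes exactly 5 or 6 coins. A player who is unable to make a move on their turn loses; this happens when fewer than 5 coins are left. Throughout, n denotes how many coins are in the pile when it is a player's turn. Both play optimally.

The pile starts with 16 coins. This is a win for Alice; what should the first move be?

Work bottom-up. With no move the player to move loses. Otherwise the position is W if at least one move leads to an L position for the opponent, and L if every move leads to a W.
n=0: no move → L
n=1: no move → L
n=2: no move → L
n=3: no move → L
n=4: no move → L
n=5: W (go to 0, an L position)
n=6: W (go to 1, an L position)
n=7: W (go to 2, an L position)
n=8: W (go to 3, an L position)
n=9: W (go to 4, an L position)
n=10: W (go to 4, an L position)
n=11: L (options 6(W), 5(W) are all W)
n=12: L (options 7(W), 6(W) are all W)
n=13: L (options 8(W), 7(W) are all W)
n=14: L (options 9(W), 8(W) are all W)
n=15: L (options 10(W), 9(W) are all W)
n=16: W (go to 11, an L position)
From 16, the L positions reachable in one move are: 11.

Remove 5, leaving 11.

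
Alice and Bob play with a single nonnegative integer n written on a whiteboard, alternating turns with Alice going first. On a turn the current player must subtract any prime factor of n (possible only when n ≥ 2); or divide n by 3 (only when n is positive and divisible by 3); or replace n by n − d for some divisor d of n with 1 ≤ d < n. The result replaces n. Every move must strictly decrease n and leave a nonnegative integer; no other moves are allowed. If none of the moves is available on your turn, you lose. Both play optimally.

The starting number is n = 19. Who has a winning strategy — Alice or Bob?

Alice wins.

Build the W/L table. Terminal = L. A non-terminal position is W if it has a move to some L; otherwise it is L.
n=0: no move → L
n=1: no move → L
n=2: W (go to 0, an L position)
n=3: W (go to 0, an L position)
n=4: L (options 2(W), 3(W) are all W)
n=5: W (go to 0, an L position)
n=6: W (go to 4, an L position)
n=7: W (go to 0, an L position)
n=8: W (go to 4, an L position)
n=9: L (options 3(W), 6(W), 8(W) are all W)
n=10: W (go to 9, an L position)
n=11: W (go to 0, an L position)
n=12: W (go to 4, an L position)
n=13: W (go to 0, an L position)
n=14: L (options 7(W), 12(W), 13(W) are all W)
n=15: W (go to 14, an L position)
n=16: W (go to 14, an L position)
n=17: W (go to 0, an L position)
n=18: W (go to 9, an L position)
n=19: W (go to 0, an L position)
From 19 Alice can move to 0, reaching an L position.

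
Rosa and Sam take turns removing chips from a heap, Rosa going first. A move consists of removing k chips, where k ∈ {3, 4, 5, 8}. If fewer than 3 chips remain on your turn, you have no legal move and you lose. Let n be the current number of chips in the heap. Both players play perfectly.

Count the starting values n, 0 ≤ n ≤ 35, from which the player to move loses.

Classify positions by backward induction: terminal positions (no move available) are L. From any other position, the mover wins iff some move reaches an L.
n=0: no move → L
n=1: no move → L
n=2: no move → L
n=3: →0(L), so W
n=4: →1(L), so W
n=5: →2(L), so W
n=6: →2(L), so W
n=7: →2(L), so W
n=8: →0(L), so W
n=9: →1(L), so W
n=10: →2(L), so W
n=11: →8(W), 7(W), 6(W), 3(W) — all W, so L
n=12: →9(W), 8(W), 7(W), 4(W) — all W, so L
n=13: →10(W), 9(W), 8(W), 5(W) — all W, so L
n=14: →11(L), so W
n=15: →12(L), so W
n=16: →13(L), so W
n=17: →13(L), so W
n=18: →13(L), so W
n=19: →11(L), so W
n=20: →12(L), so W
n=21: →13(L), so W
n=22: →19(W), 18(W), 17(W), 14(W) — all W, so L
n=23: →20(W), 19(W), 18(W), 15(W) — all W, so L
n=24: →21(W), 20(W), 19(W), 16(W) — all W, so L
n=25: →22(L), so W
n=26: →23(L), so W
n=27: →24(L), so W
n=28: →24(L), so W
n=29: →24(L), so W
n=30: →22(L), so W
n=31: →23(L), so W
n=32: →24(L), so W
n=33: →30(W), 29(W), 28(W), 25(W) — all W, so L
n=34: →31(W), 30(W), 29(W), 26(W) — all W, so L
n=35: →32(W), 31(W), 30(W), 27(W) — all W, so L
L entries with 0 ≤ n ≤ 35: n = 0, 1, 2, 11, 12, 13, 22, 23, 24, 33, 34, 35; that makes 12.

12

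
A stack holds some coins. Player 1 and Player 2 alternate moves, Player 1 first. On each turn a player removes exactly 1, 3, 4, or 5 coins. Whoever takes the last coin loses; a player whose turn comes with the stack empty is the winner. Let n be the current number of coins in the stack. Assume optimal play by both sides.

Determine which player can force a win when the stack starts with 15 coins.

Player 1 wins.

Positions with no move are W. A position that does have a move is losing for the player to move precisely when every available move leads to a winning position for the opponent. Fill in the labels:
n=0: no move; the opponent has just taken the last coin and therefore loses → W
n=1: only reaches 0(W), which is W → L
n=2: reaches L-position 1 → W
n=3: only reaches 2(W), 0(W), all W → L
n=4: reaches L-position 3 → W
n=5: reaches L-position 1 → W
n=6: reaches L-position 3 → W
n=7: reaches L-position 3 → W
n=8: reaches L-position 3 → W
n=9: only reaches 8(W), 6(W), 5(W), 4(W), all W → L
n=10: reaches L-position 9 → W
n=11: only reaches 10(W), 8(W), 7(W), 6(W), all W → L
n=12: reaches L-position 11 → W
n=13: reaches L-position 9 → W
n=14: reaches L-position 11 → W
n=15: reaches L-position 11 → W
The starting position 15 is W: Player 1 should remove 4, leaving 11, handing over an L position.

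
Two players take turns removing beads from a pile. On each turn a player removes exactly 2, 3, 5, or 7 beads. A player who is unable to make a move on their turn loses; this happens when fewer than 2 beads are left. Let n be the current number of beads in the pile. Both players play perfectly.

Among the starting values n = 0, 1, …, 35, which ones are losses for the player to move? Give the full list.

Work bottom-up. With no move the player to move loses. Otherwise the position is W if at least one move leads to an L position for the opponent, and L if every move leads to a W.
n=0: no move → L
n=1: no move → L
n=2: →0(L), so W
n=3: →1(L), so W
n=4: →1(L), so W
n=5: →0(L), so W
n=6: →1(L), so W
n=7: →0(L), so W
n=8: →1(L), so W
n=9: →7(W), 6(W), 4(W), 2(W) — all W, so L
n=10: →8(W), 7(W), 5(W), 3(W) — all W, so L
n=11: →9(L), so W
n=12: →10(L), so W
n=13: →10(L), so W
n=14: →9(L), so W
n=15: →10(L), so W
n=16: →9(L), so W
n=17: →10(L), so W
n=18: →16(W), 15(W), 13(W), 11(W) — all W, so L
n=19: →17(W), 16(W), 14(W), 12(W) — all W, so L
n=20: →18(L), so W
n=21: →19(L), so W
n=22: →19(L), so W
n=23: →18(L), so W
n=24: →19(L), so W
n=25: →18(L), so W
n=26: →19(L), so W
n=27: →25(W), 24(W), 22(W), 20(W) — all W, so L
n=28: →26(W), 25(W), 23(W), 21(W) — all W, so L
n=29: →27(L), so W
n=30: →28(L), so W
n=31: →28(L), so W
n=32: →27(L), so W
n=33: →28(L), so W
n=34: →27(L), so W
n=35: →28(L), so W
Reading off the rows marked L gives the requested list; there are 8 such values of n.

0, 1, 9, 10, 18, 19, 27, 28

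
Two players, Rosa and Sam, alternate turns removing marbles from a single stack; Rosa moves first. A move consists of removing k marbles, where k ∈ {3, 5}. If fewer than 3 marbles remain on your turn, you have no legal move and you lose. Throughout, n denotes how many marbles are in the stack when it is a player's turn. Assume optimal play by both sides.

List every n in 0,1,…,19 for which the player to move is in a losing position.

0, 1, 2, 8, 9, 10, 16, 17, 18

Work bottom-up. With no move the player to move loses. Otherwise the position is W if at least one move leads to an L position for the opponent, and L if every move leads to a W.
n=0: no move → L
n=1: no move → L
n=2: no move → L
n=3: can move to 0, which is L ⇒ W
n=4: can move to 1, which is L ⇒ W
n=5: can move to 2, which is L ⇒ W
n=6: can move to 1, which is L ⇒ W
n=7: can move to 2, which is L ⇒ W
n=8: moves to 5(W), 3(W); every one is W ⇒ L
n=9: moves to 6(W), 4(W); every one is W ⇒ L
n=10: moves to 7(W), 5(W); every one is W ⇒ L
n=11: can move to 8, which is L ⇒ W
n=12: can move to 9, which is L ⇒ W
n=13: can move to 10, which is L ⇒ W
n=14: can move to 9, which is L ⇒ W
n=15: can move to 10, which is L ⇒ W
n=16: moves to 13(W), 11(W); every one is W ⇒ L
n=17: moves to 14(W), 12(W); every one is W ⇒ L
n=18: moves to 15(W), 13(W); every one is W ⇒ L
n=19: can move to 16, which is L ⇒ W
The losing starting values of n are exactly the entries labelled L in this table (9 of them).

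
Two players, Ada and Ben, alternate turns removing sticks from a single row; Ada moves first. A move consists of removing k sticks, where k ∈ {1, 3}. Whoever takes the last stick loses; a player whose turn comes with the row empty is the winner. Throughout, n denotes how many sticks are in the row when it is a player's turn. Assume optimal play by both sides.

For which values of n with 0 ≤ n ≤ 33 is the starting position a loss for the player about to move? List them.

1, 3, 5, 7, 9, 11, 13, 15, 17, 19, 21, 23, 25, 27, 29, 31, 33

Work bottom-up. With no move the player to move wins. Otherwise the position is W if at least one move leads to an L position for the opponent, and L if every move leads to a W.
n=0: no move; the opponent has just taken the last stick and therefore loses → W
n=1: the only move is to 0(W), a W ⇒ L
n=2: can move to 1, which is L ⇒ W
n=3: moves to 2(W), 0(W); every one is W ⇒ L
n=4: can move to 3, which is L ⇒ W
n=5: moves to 4(W), 2(W); every one is W ⇒ L
n=6: can move to 5, which is L ⇒ W
n=7: moves to 6(W), 4(W); every one is W ⇒ L
n=8: can move to 7, which is L ⇒ W
n=9: moves to 8(W), 6(W); every one is W ⇒ L
n=10: can move to 9, which is L ⇒ W
n=11: moves to 10(W), 8(W); every one is W ⇒ L
n=12: can move to 11, which is L ⇒ W
n=13: moves to 12(W), 10(W); every one is W ⇒ L
n=14: can move to 13, which is L ⇒ W
n=15: moves to 14(W), 12(W); every one is W ⇒ L
n=16: can move to 15, which is L ⇒ W
n=17: moves to 16(W), 14(W); every one is W ⇒ L
n=18: can move to 17, which is L ⇒ W
n=19: moves to 18(W), 16(W); every one is W ⇒ L
n=20: can move to 19, which is L ⇒ W
n=21: moves to 20(W), 18(W); every one is W ⇒ L
n=22: can move to 21, which is L ⇒ W
n=23: moves to 22(W), 20(W); every one is W ⇒ L
n=24: can move to 23, which is L ⇒ W
n=25: moves to 24(W), 22(W); every one is W ⇒ L
n=26: can move to 25, which is L ⇒ W
n=27: moves to 26(W), 24(W); every one is W ⇒ L
n=28: can move to 27, which is L ⇒ W
n=29: moves to 28(W), 26(W); every one is W ⇒ L
n=30: can move to 29, which is L ⇒ W
n=31: moves to 30(W), 28(W); every one is W ⇒ L
n=32: can move to 31, which is L ⇒ W
n=33: moves to 32(W), 30(W); every one is W ⇒ L
Reading off the rows marked L gives the requested list; there are 17 such values of n.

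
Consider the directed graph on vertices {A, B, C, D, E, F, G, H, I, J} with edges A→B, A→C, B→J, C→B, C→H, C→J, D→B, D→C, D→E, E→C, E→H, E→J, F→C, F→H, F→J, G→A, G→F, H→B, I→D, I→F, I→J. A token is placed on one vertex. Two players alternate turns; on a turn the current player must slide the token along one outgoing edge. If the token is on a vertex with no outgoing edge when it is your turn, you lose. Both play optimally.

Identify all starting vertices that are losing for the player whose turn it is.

Classify positions by backward induction: terminal positions (no move available) are L. From any other position, the mover wins iff some move reaches an L.
Every edge goes from a vertex to one that appears earlier in the order J, B, H, C, A, F, E, D, I, G, so processing vertices in that order labels each vertex after all of its successors.
J: no outgoing edge → L
B: W (go to J, an L position)
H: L (sole option B(W) is W)
C: W (go to H, an L position)
A: L (options C(W), B(W) are all W)
F: W (go to H, an L position)
E: W (go to H, an L position)
D: L (options E(W), C(W), B(W) are all W)
I: W (go to D, an L position)
G: W (go to A, an L position)
Reading off the rows marked L gives the requested list; there are 4 such vertices.

A, D, H, J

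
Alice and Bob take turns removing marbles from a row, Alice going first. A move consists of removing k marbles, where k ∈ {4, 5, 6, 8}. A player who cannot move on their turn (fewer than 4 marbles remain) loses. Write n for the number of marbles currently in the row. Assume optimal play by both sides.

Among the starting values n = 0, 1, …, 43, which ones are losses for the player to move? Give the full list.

Label each position W (a win for the player to move) or L (a loss). A position with no legal move is L; any other position is W exactly when some move reaches an L, and L when every move reaches a W.
n=0: no move → L
n=1: no move → L
n=2: no move → L
n=3: no move → L
n=4: can move to 0, which is L ⇒ W
n=5: can move to 1, which is L ⇒ W
n=6: can move to 2, which is L ⇒ W
n=7: can move to 3, which is L ⇒ W
n=8: can move to 3, which is L ⇒ W
n=9: can move to 3, which is L ⇒ W
n=10: can move to 2, which is L ⇒ W
n=11: can move to 3, which is L ⇒ W
n=12: moves to 8(W), 7(W), 6(W), 4(W); every one is W ⇒ L
n=13: moves to 9(W), 8(W), 7(W), 5(W); every one is W ⇒ L
n=14: moves to 10(W), 9(W), 8(W), 6(W); every one is W ⇒ L
n=15: moves to 11(W), 10(W), 9(W), 7(W); every one is W ⇒ L
n=16: can move to 12, which is L ⇒ W
n=17: can move to 13, which is L ⇒ W
n=18: can move to 14, which is L ⇒ W
n=19: can move to 15, which is L ⇒ W
n=20: can move to 15, which is L ⇒ W
n=21: can move to 15, which is L ⇒ W
n=22: can move to 14, which is L ⇒ W
n=23: can move to 15, which is L ⇒ W
n=24: moves to 20(W), 19(W), 18(W), 16(W); every one is W ⇒ L
n=25: moves to 21(W), 20(W), 19(W), 17(W); every one is W ⇒ L
n=26: moves to 22(W), 21(W), 20(W), 18(W); every one is W ⇒ L
n=27: moves to 23(W), 22(W), 21(W), 19(W); every one is W ⇒ L
n=28: can move to 24, which is L ⇒ W
n=29: can move to 25, which is L ⇒ W
n=30: can move to 26, which is L ⇒ W
n=31: can move to 27, which is L ⇒ W
n=32: can move to 27, which is L ⇒ W
n=33: can move to 27, which is L ⇒ W
n=34: can move to 26, which is L ⇒ W
n=35: can move to 27, which is L ⇒ W
n=36: moves to 32(W), 31(W), 30(W), 28(W); every one is W ⇒ L
n=37: moves to 33(W), 32(W), 31(W), 29(W); every one is W ⇒ L
n=38: moves to 34(W), 33(W), 32(W), 30(W); every one is W ⇒ L
n=39: moves to 35(W), 34(W), 33(W), 31(W); every one is W ⇒ L
n=40: can move to 36, which is L ⇒ W
n=41: can move to 37, which is L ⇒ W
n=42: can move to 38, which is L ⇒ W
n=43: can move to 39, which is L ⇒ W
Reading off the rows marked L gives the requested list; there are 16 such values of n.

0, 1, 2, 3, 12, 13, 14, 15, 24, 25, 26, 27, 36, 37, 38, 39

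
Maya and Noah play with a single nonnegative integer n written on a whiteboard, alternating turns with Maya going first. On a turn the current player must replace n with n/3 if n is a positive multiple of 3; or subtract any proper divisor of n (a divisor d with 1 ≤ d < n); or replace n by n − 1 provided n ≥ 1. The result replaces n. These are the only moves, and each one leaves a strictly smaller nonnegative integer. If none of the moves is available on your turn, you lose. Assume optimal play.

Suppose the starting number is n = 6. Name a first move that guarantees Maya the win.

Move to 2.

Compute win/loss labels from the base case upward. A position with no move is L. Any other position is W if it can reach an L in one move, else L.
n=0: no move → L
n=1: can move to 0, which is L ⇒ W
n=2: the only move is to 1(W), a W ⇒ L
n=3: can move to 2, which is L ⇒ W
n=4: can move to 2, which is L ⇒ W
n=5: the only move is to 4(W), a W ⇒ L
n=6: can move to 2, which is L ⇒ W
From 6, the L positions reachable in one move are: 2, 5. Any move reaching one of these is winning.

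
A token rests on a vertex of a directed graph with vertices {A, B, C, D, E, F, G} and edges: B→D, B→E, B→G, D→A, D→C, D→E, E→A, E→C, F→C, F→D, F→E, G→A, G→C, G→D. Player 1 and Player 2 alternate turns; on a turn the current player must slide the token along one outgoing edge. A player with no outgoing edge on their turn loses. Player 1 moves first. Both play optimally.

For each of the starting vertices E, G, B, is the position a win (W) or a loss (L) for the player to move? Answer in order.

Use the standard recursion: the mover loses at a terminal position; elsewhere, the mover wins exactly when some move hands the opponent an L position.
Every edge goes from a vertex to one that appears earlier in the order A, C, E, D, F, G, B, so processing vertices in that order labels each vertex after all of its successors.
A: no outgoing edge → L
C: no outgoing edge → L
E: →C(L), so W
D: →C(L), so W
F: →C(L), so W
G: →C(L), so W
B: →G(W), D(W), E(W) — all W, so L

E: W, G: W, B: L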